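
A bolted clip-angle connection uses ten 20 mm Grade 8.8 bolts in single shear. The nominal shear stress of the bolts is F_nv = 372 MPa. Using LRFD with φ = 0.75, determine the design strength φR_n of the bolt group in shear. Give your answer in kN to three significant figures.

877 kN

A_b = π × 20² / 4 = 314.2 mm².
R_n = F_nv · A_b · n · n_s = 372 × 314.2 × 10 × 1 / 1000 = 1169 kN.
Design strength φR_n = 0.75 × 1169 = 877 kN.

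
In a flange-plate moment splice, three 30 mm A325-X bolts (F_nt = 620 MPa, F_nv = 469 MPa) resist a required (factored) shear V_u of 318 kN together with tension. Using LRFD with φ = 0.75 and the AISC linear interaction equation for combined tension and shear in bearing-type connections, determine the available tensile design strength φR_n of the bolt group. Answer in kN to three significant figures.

A_b = π·30²/4 = 706.9 mm²; f_rv = 318 × 1000 / (3 × 706.9) = 150 MPa.
F'_nt = 1.3 F_nt − (F_nt / φF_nv) f_rv = 1.3·620 − (620/(0.75·469))·150 = 541.7 MPa, capped at F_nt → F'_nt = 541.7 MPa.
R_n = F'_nt · A_b · n = 541.7 × 706.9 × 3 / 1000 = 1149 kN.
Design strength φR_n = 0.75 × 1149 = 862 kN.

862 kN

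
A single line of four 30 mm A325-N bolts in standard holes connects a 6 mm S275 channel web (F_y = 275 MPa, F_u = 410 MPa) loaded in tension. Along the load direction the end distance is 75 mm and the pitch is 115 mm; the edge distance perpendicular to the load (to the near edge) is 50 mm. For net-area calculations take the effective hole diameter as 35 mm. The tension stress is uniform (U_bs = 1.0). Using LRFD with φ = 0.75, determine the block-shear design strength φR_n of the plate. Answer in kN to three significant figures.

372 kN

Shear plane L_v = 75 + 3·115 = 420 mm; A_gv = 420 × 6 = 2520 mm².
A_nv = (420 − 3.5·35) × 6 = 1785 mm².
A_nt = (50 − 0.5·35) × 6 = 195 mm².
0.6 F_u A_nv = 439.1 kN; 0.6 F_y A_gv = 415.8 kN → shear yielding governs the shear term.
R_n = 415.8 + 1.0 × 410 × 195 / 1000 = 495.8 kN.
Design strength φR_n = 0.75 × 495.8 = 372 kN.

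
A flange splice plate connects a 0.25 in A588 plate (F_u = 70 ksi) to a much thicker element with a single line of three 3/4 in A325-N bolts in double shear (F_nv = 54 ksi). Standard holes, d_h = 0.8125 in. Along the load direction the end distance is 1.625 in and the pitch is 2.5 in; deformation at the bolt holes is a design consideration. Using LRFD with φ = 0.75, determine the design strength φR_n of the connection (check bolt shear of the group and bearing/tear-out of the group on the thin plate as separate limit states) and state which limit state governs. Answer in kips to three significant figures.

Bolt shear: A_b = π·0.75²/4 = 0.4418 in²; R_n = 54 × 0.4418 × 3 × 2 = 143.1 kips → 0.75 × 143.1 = 107 kips.
Bearing (1.2 l_c t F_u ≤ 2.4 d t F_u): upper limit = 2.4·0.75·0.25·70 = 31.5 kips.
  Edge l_c = 1.625 − 0.8125/2 = 1.219 → r_n = 25.59 kips; interior l_c = 2.5 − 0.8125 = 1.688 → r_n = 31.5 kips.
  R_n,bearing = 1·25.59 + 2·31.5 = 88.59 kips → 0.75 × 88.59 = 66.4 kips.
Bearing governs: 66.4 kips.

66.4 kips (bearing governs)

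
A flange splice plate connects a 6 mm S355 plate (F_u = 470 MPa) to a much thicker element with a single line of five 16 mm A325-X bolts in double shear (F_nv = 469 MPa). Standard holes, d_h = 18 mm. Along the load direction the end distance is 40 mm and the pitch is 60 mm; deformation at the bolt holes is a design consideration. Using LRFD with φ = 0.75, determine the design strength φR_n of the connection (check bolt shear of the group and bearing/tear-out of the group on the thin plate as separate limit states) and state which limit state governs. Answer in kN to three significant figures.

Bolt shear: A_b = π·16²/4 = 201.1 mm²; R_n = 469 × 201.1 × 5 × 2 / 1000 = 943 kN → 0.75 × 943 = 707 kN.
Bearing (1.2 l_c t F_u ≤ 2.4 d t F_u): upper limit = 2.4·16·6·470 / 1000 = 108.3 kN.
  Edge l_c = 40 − 18/2 = 31 → r_n = 104.9 kN; interior l_c = 60 − 18 = 42 → r_n = 108.3 kN.
  R_n,bearing = 1·104.9 + 4·108.3 = 538.1 kN → 0.75 × 538.1 = 404 kN.
Bearing governs: 404 kN.

404 kN (bearing governs)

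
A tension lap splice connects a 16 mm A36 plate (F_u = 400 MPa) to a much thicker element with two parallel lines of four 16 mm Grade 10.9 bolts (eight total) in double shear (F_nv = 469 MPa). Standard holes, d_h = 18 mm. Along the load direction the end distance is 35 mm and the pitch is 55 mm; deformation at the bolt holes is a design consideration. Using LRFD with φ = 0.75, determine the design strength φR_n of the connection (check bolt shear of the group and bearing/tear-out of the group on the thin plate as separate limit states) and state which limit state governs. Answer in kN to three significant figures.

Bolt shear: A_b = π·16²/4 = 201.1 mm²; R_n = 469 × 201.1 × 8 × 2 / 1000 = 1509 kN → 0.75 × 1509 = 1130 kN.
Bearing (1.2 l_c t F_u ≤ 2.4 d t F_u): upper limit = 2.4·16·16·400 / 1000 = 245.8 kN.
  Edge l_c = 35 − 18/2 = 26 → r_n = 199.7 kN; interior l_c = 55 − 18 = 37 → r_n = 245.8 kN.
  R_n,bearing = 2·199.7 + 6·245.8 = 1874 kN → 0.75 × 1874 = 1410 kN.
Bolt shear governs: 1130 kN.

1130 kN (bolt shear governs)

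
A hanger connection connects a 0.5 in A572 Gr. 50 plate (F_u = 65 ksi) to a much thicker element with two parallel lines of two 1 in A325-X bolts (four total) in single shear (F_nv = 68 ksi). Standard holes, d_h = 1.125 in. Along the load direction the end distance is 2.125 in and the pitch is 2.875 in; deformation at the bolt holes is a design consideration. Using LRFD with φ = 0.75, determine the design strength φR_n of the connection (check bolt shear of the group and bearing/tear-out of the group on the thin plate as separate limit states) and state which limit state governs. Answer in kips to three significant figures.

160 kips (bolt shear governs)

Bolt shear: A_b = π·1²/4 = 0.7854 in²; R_n = 68 × 0.7854 × 4 × 1 = 213.6 kips → 0.75 × 213.6 = 160 kips.
Bearing (1.2 l_c t F_u ≤ 2.4 d t F_u): upper limit = 2.4·1·0.5·65 = 78 kips.
  Edge l_c = 2.125 − 1.125/2 = 1.562 → r_n = 60.94 kips; interior l_c = 2.875 − 1.125 = 1.75 → r_n = 68.25 kips.
  R_n,bearing = 2·60.94 + 2·68.25 = 258.4 kips → 0.75 × 258.4 = 194 kips.
Bolt shear governs: 160 kips.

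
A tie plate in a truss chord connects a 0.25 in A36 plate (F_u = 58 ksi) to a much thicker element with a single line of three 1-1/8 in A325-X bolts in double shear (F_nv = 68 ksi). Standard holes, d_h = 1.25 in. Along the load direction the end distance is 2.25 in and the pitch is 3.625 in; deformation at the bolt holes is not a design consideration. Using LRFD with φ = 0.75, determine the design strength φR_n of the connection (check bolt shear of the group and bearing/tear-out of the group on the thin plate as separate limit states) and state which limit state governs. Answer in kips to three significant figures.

Bolt shear: A_b = π·1.125²/4 = 0.994 in²; R_n = 68 × 0.994 × 3 × 2 = 405.6 kips → 0.75 × 405.6 = 304 kips.
Bearing (1.5 l_c t F_u ≤ 3.0 d t F_u): upper limit = 3.0·1.125·0.25·58 = 48.94 kips.
  Edge l_c = 2.25 − 1.25/2 = 1.625 → r_n = 35.34 kips; interior l_c = 3.625 − 1.25 = 2.375 → r_n = 48.94 kips.
  R_n,bearing = 1·35.34 + 2·48.94 = 133.2 kips → 0.75 × 133.2 = 99.9 kips.
Bearing governs: 99.9 kips.

99.9 kips (bearing governs)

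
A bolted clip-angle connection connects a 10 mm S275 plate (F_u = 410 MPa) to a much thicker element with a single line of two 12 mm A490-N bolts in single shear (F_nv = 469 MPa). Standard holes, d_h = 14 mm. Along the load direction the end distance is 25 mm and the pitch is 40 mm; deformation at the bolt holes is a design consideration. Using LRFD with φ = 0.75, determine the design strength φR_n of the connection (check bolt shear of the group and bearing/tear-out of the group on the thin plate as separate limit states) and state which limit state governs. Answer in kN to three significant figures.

79.6 kN (bolt shear governs)

Bolt shear: A_b = π·12²/4 = 113.1 mm²; R_n = 469 × 113.1 × 2 × 1 / 1000 = 106.1 kN → 0.75 × 106.1 = 79.6 kN.
Bearing (1.2 l_c t F_u ≤ 2.4 d t F_u): upper limit = 2.4·12·10·410 / 1000 = 118.1 kN.
  Edge l_c = 25 − 14/2 = 18 → r_n = 88.56 kN; interior l_c = 40 − 14 = 26 → r_n = 118.1 kN.
  R_n,bearing = 1·88.56 + 1·118.1 = 206.6 kN → 0.75 × 206.6 = 155 kN.
Bolt shear governs: 79.6 kN.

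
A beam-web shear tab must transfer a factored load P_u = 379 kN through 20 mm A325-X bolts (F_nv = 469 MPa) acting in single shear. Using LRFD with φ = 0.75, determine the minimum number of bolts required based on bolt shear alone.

A_b = π·20²/4 = 314.2 mm².
Per-bolt design strength φR_n = 0.75 × 469 × 314.2 × 1 / 1000 = 110.5 kN.
n ≥ 379 / 110.5 = 3.43 → use 4 bolts.

4 bolts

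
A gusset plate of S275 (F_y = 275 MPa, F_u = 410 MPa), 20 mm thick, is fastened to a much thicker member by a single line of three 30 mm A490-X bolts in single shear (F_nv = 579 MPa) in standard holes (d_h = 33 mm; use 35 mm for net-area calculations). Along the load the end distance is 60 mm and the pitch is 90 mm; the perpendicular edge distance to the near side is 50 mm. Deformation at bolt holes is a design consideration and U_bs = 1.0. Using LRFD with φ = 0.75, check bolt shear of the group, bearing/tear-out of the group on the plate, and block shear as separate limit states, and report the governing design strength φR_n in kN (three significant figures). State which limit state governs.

Bolt shear: A_b = π·30²/4 = 706.9 mm²; R_n = 579 × 706.9 × 3 × 1 / 1000 = 1228 kN → 0.75 × 1228 = 921 kN.
Bearing: edge l_c = 43.5, r_n = 428 kN; interior l_c = 57, r_n = 560.9 kN; R_n = 428 + 2·560.9 = 1550 kN → 1160 kN.
Block shear: A_gv = 4800, A_nv = 3050, A_nt = 650 mm²; R_n = min(0.6F_uA_nv, 0.6F_yA_gv) + U_bs·F_u·A_nt = 1017 kN → 763 kN.
Block shear governs: 763 kN.

763 kN (block shear governs)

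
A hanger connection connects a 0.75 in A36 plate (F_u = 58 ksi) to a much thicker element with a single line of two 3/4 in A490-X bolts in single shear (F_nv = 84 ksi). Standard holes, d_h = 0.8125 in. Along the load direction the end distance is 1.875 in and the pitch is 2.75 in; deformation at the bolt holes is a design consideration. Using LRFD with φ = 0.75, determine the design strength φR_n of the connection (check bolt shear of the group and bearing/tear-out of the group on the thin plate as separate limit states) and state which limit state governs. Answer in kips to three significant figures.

55.7 kips (bolt shear governs)

Bolt shear: A_b = π·0.75²/4 = 0.4418 in²; R_n = 84 × 0.4418 × 2 × 1 = 74.22 kips → 0.75 × 74.22 = 55.7 kips.
Bearing (1.2 l_c t F_u ≤ 2.4 d t F_u): upper limit = 2.4·0.75·0.75·58 = 78.3 kips.
  Edge l_c = 1.875 − 0.8125/2 = 1.469 → r_n = 76.67 kips; interior l_c = 2.75 − 0.8125 = 1.938 → r_n = 78.3 kips.
  R_n,bearing = 1·76.67 + 1·78.3 = 155 kips → 0.75 × 155 = 116 kips.
Bolt shear governs: 55.7 kips.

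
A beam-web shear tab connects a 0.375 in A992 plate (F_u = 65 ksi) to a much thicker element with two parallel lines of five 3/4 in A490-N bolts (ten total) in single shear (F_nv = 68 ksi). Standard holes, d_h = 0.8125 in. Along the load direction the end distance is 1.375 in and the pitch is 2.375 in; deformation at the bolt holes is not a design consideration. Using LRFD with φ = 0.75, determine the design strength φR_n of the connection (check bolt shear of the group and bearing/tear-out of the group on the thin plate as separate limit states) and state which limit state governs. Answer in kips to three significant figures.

225 kips (bolt shear governs)

Bolt shear: A_b = π·0.75²/4 = 0.4418 in²; R_n = 68 × 0.4418 × 10 × 1 = 300.4 kips → 0.75 × 300.4 = 225 kips.
Bearing (1.5 l_c t F_u ≤ 3.0 d t F_u): upper limit = 3.0·0.75·0.375·65 = 54.84 kips.
  Edge l_c = 1.375 − 0.8125/2 = 0.9688 → r_n = 35.42 kips; interior l_c = 2.375 − 0.8125 = 1.562 → r_n = 54.84 kips.
  R_n,bearing = 2·35.42 + 8·54.84 = 509.6 kips → 0.75 × 509.6 = 382 kips.
Bolt shear governs: 225 kips.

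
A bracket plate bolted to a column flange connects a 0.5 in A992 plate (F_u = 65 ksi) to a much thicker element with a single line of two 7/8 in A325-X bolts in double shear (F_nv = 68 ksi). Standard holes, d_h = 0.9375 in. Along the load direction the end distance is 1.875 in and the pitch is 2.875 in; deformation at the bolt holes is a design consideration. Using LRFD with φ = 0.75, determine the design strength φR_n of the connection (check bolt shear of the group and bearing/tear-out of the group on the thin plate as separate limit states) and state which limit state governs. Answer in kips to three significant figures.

Bolt shear: A_b = π·0.875²/4 = 0.6013 in²; R_n = 68 × 0.6013 × 2 × 2 = 163.6 kips → 0.75 × 163.6 = 123 kips.
Bearing (1.2 l_c t F_u ≤ 2.4 d t F_u): upper limit = 2.4·0.875·0.5·65 = 68.25 kips.
  Edge l_c = 1.875 − 0.9375/2 = 1.406 → r_n = 54.84 kips; interior l_c = 2.875 − 0.9375 = 1.938 → r_n = 68.25 kips.
  R_n,bearing = 1·54.84 + 1·68.25 = 123.1 kips → 0.75 × 123.1 = 92.3 kips.
Bearing governs: 92.3 kips.

92.3 kips (bearing governs)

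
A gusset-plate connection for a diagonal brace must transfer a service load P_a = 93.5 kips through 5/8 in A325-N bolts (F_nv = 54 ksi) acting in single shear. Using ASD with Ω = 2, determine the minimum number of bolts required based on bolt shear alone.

A_b = π·0.625²/4 = 0.3068 in².
Per-bolt allowable strength R_n/Ω = 54 × 0.3068 × 1 / 2 = 8.283 kips.
n ≥ 93.5 / 8.283 = 11.29 → use 12 bolts.

12 bolts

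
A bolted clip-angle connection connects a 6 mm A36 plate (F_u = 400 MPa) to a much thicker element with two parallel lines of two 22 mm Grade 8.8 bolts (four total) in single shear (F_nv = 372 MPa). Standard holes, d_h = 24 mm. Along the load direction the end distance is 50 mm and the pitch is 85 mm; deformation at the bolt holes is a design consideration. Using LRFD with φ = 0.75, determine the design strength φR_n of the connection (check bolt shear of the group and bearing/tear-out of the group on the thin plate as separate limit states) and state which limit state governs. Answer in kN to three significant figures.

354 kN (bearing governs)

Bolt shear: A_b = π·22²/4 = 380.1 mm²; R_n = 372 × 380.1 × 4 × 1 / 1000 = 565.6 kN → 0.75 × 565.6 = 424 kN.
Bearing (1.2 l_c t F_u ≤ 2.4 d t F_u): upper limit = 2.4·22·6·400 / 1000 = 126.7 kN.
  Edge l_c = 50 − 24/2 = 38 → r_n = 109.4 kN; interior l_c = 85 − 24 = 61 → r_n = 126.7 kN.
  R_n,bearing = 2·109.4 + 2·126.7 = 472.3 kN → 0.75 × 472.3 = 354 kN.
Bearing governs: 354 kN.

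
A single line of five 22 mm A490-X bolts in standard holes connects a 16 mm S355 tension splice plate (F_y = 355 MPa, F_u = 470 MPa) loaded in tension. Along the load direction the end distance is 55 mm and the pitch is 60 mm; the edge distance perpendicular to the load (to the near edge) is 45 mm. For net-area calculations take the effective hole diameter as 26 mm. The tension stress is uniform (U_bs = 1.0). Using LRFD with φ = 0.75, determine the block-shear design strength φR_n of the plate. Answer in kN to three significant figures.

783 kN

Shear plane L_v = 55 + 4·60 = 295 mm; A_gv = 295 × 16 = 4720 mm².
A_nv = (295 − 4.5·26) × 16 = 2848 mm².
A_nt = (45 − 0.5·26) × 16 = 512 mm².
0.6 F_u A_nv = 803.1 kN; 0.6 F_y A_gv = 1005 kN → shear rupture governs the shear term.
R_n = 803.1 + 1.0 × 470 × 512 / 1000 = 1044 kN.
Design strength φR_n = 0.75 × 1044 = 783 kN.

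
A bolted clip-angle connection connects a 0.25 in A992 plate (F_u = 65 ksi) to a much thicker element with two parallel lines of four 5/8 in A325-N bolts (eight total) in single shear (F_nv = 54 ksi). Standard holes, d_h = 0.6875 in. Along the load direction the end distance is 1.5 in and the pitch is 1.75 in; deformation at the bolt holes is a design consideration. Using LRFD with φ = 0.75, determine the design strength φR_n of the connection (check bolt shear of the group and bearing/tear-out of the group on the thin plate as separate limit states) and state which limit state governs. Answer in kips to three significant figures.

Bolt shear: A_b = π·0.625²/4 = 0.3068 in²; R_n = 54 × 0.3068 × 8 × 1 = 132.5 kips → 0.75 × 132.5 = 99.4 kips.
Bearing (1.2 l_c t F_u ≤ 2.4 d t F_u): upper limit = 2.4·0.625·0.25·65 = 24.38 kips.
  Edge l_c = 1.5 − 0.6875/2 = 1.156 → r_n = 22.55 kips; interior l_c = 1.75 − 0.6875 = 1.062 → r_n = 20.72 kips.
  R_n,bearing = 2·22.55 + 6·20.72 = 169.4 kips → 0.75 × 169.4 = 127 kips.
Bolt shear governs: 99.4 kips.

99.4 kips (bolt shear governs)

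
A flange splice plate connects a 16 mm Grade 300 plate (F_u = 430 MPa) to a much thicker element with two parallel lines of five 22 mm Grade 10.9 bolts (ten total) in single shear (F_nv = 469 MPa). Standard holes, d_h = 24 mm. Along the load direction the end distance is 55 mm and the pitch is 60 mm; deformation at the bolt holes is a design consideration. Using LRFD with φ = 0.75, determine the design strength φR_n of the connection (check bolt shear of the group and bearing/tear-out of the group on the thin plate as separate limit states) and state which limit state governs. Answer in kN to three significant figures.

Bolt shear: A_b = π·22²/4 = 380.1 mm²; R_n = 469 × 380.1 × 10 × 1 / 1000 = 1783 kN → 0.75 × 1783 = 1340 kN.
Bearing (1.2 l_c t F_u ≤ 2.4 d t F_u): upper limit = 2.4·22·16·430 / 1000 = 363.3 kN.
  Edge l_c = 55 − 24/2 = 43 → r_n = 355 kN; interior l_c = 60 − 24 = 36 → r_n = 297.2 kN.
  R_n,bearing = 2·355 + 8·297.2 = 3088 kN → 0.75 × 3088 = 2320 kN.
Bolt shear governs: 1340 kN.

1340 kN (bolt shear governs)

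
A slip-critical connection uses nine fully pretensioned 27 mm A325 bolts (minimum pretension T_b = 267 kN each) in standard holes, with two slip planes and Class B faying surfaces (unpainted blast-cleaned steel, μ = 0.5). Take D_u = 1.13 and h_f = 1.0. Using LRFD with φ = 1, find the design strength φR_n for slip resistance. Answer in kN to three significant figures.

2720 kN

R_n = μ · D_u · h_f · T_b · n_s · n_b = 0.5 × 1.13 × 1.0 × 267 × 2 × 9 = 2715 kN.
Design strength φR_n = 1 × 2715 = 2720 kN.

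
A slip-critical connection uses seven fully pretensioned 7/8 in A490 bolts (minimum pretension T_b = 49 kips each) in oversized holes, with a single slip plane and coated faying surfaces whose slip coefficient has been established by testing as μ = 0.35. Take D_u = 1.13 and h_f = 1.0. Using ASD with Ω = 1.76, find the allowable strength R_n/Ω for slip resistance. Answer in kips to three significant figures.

77.1 kips

R_n = μ · D_u · h_f · T_b · n_s · n_b = 0.35 × 1.13 × 1.0 × 49 × 1 × 7 = 135.7 kips.
Allowable strength R_n/Ω = 135.7 / 1.76 = 77.1 kips.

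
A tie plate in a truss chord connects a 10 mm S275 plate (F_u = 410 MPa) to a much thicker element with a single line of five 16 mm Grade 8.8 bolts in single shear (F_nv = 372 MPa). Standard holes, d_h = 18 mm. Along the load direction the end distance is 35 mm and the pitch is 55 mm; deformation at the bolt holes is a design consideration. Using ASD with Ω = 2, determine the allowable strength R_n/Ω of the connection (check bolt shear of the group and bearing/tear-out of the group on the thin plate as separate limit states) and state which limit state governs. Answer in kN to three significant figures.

187 kN (bolt shear governs)

Bolt shear: A_b = π·16²/4 = 201.1 mm²; R_n = 372 × 201.1 × 5 × 1 / 1000 = 374 kN → 374 / 2 = 187 kN.
Bearing (1.2 l_c t F_u ≤ 2.4 d t F_u): upper limit = 2.4·16·10·410 / 1000 = 157.4 kN.
  Edge l_c = 35 − 18/2 = 26 → r_n = 127.9 kN; interior l_c = 55 − 18 = 37 → r_n = 157.4 kN.
  R_n,bearing = 1·127.9 + 4·157.4 = 757.7 kN → 757.7 / 2 = 379 kN.
Bolt shear governs: 187 kN.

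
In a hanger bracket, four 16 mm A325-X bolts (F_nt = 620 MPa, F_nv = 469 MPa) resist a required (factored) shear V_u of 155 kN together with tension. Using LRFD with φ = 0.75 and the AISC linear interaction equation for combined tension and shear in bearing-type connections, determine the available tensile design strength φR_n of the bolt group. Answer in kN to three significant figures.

A_b = π·16²/4 = 201.1 mm²; f_rv = 155 × 1000 / (4 × 201.1) = 192.7 MPa.
F'_nt = 1.3 F_nt − (F_nt / φF_nv) f_rv = 1.3·620 − (620/(0.75·469))·192.7 = 466.3 MPa, capped at F_nt → F'_nt = 466.3 MPa.
R_n = F'_nt · A_b · n = 466.3 × 201.1 × 4 / 1000 = 375 kN.
Design strength φR_n = 0.75 × 375 = 281 kN.

281 kN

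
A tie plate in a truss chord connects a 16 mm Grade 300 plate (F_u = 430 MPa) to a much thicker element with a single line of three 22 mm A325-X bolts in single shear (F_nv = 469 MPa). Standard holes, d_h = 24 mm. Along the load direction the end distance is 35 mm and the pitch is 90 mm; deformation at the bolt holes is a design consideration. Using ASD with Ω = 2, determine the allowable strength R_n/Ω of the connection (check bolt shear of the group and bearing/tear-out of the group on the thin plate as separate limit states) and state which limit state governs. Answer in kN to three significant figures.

Bolt shear: A_b = π·22²/4 = 380.1 mm²; R_n = 469 × 380.1 × 3 × 1 / 1000 = 534.8 kN → 534.8 / 2 = 267 kN.
Bearing (1.2 l_c t F_u ≤ 2.4 d t F_u): upper limit = 2.4·22·16·430 / 1000 = 363.3 kN.
  Edge l_c = 35 − 24/2 = 23 → r_n = 189.9 kN; interior l_c = 90 − 24 = 66 → r_n = 363.3 kN.
  R_n,bearing = 1·189.9 + 2·363.3 = 916.4 kN → 916.4 / 2 = 458 kN.
Bolt shear governs: 267 kN.

267 kN (bolt shear governs)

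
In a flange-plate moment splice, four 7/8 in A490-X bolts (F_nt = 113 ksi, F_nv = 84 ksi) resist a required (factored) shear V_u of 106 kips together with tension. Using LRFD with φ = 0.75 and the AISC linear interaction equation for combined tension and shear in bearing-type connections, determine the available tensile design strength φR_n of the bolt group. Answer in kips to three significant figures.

122 kips

A_b = π·0.875²/4 = 0.6013 in²; f_rv = 106 / (4 × 0.6013) = 44.07 ksi.
F'_nt = 1.3 F_nt − (F_nt / φF_nv) f_rv = 1.3·113 − (113/(0.75·84))·44.07 = 67.85 ksi, capped at F_nt → F'_nt = 67.85 ksi.
R_n = F'_nt · A_b · n = 67.85 × 0.6013 × 4 = 163.2 kips.
Design strength φR_n = 0.75 × 163.2 = 122 kips.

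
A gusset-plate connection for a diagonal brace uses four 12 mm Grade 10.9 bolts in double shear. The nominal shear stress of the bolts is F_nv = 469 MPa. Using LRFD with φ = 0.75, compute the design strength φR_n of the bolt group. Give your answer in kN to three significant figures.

A_b = π × 12² / 4 = 113.1 mm².
R_n = F_nv · A_b · n · n_s = 469 × 113.1 × 4 × 2 / 1000 = 424.3 kN.
Design strength φR_n = 0.75 × 424.3 = 318 kN.

318 kN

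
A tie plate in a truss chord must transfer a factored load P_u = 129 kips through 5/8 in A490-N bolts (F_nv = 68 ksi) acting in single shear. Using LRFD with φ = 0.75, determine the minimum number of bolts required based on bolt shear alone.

9 bolts

A_b = π·0.625²/4 = 0.3068 in².
Per-bolt design strength φR_n = 0.75 × 68 × 0.3068 × 1 = 15.65 kips.
n ≥ 129 / 15.65 = 8.245 → use 9 bolts.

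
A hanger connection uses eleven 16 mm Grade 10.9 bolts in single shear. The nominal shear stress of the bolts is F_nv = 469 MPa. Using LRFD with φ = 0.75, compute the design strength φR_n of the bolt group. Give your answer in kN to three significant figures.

A_b = π × 16² / 4 = 201.1 mm².
R_n = F_nv · A_b · n · n_s = 469 × 201.1 × 11 × 1 / 1000 = 1037 kN.
Design strength φR_n = 0.75 × 1037 = 778 kN.

778 kN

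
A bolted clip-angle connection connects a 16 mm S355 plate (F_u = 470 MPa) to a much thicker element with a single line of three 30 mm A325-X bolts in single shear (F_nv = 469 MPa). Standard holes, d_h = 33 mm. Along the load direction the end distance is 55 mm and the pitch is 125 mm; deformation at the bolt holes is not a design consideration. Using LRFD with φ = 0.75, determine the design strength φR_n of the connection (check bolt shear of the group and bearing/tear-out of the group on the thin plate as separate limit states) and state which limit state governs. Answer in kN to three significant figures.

Bolt shear: A_b = π·30²/4 = 706.9 mm²; R_n = 469 × 706.9 × 3 × 1 / 1000 = 994.5 kN → 0.75 × 994.5 = 746 kN.
Bearing (1.5 l_c t F_u ≤ 3.0 d t F_u): upper limit = 3.0·30·16·470 / 1000 = 676.8 kN.
  Edge l_c = 55 − 33/2 = 38.5 → r_n = 434.3 kN; interior l_c = 125 − 33 = 92 → r_n = 676.8 kN.
  R_n,bearing = 1·434.3 + 2·676.8 = 1788 kN → 0.75 × 1788 = 1340 kN.
Bolt shear governs: 746 kN.

746 kN (bolt shear governs)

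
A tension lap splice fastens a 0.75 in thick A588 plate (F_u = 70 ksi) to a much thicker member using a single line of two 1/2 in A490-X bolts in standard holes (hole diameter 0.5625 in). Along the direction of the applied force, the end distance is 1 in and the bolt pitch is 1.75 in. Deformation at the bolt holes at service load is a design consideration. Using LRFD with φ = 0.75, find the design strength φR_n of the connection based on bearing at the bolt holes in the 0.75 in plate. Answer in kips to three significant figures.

81.2 kips

Per bolt r_n = 1.2 l_c t F_u ≤ 2.4 d t F_u; upper limit = 2.4 × 0.5 × 0.75 × 70 = 63 kips.
Edge bolt: l_c = 1 − 0.5625/2 = 0.7188 in → 1.2 × 0.7188 × 0.75 × 70 = 45.28 → r_n = 45.28 kips.
Interior bolts: l_c = 1.75 − 0.5625 = 1.188 in → 1.2 × 1.188 × 0.75 × 70 = 74.81 → r_n = 63 kips.
R_n = 1 × 45.28 + 1 × 63 = 108.3 kips.
Design strength φR_n = 0.75 × 108.3 = 81.2 kips.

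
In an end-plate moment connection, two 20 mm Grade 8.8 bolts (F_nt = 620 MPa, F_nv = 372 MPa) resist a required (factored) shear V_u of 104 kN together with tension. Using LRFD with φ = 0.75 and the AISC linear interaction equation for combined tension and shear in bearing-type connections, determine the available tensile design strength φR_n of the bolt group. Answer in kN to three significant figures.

206 kN

A_b = π·20²/4 = 314.2 mm²; f_rv = 104 × 1000 / (2 × 314.2) = 165.5 MPa.
F'_nt = 1.3 F_nt − (F_nt / φF_nv) f_rv = 1.3·620 − (620/(0.75·372))·165.5 = 438.2 MPa, capped at F_nt → F'_nt = 438.2 MPa.
R_n = F'_nt · A_b · n = 438.2 × 314.2 × 2 / 1000 = 275.3 kN.
Design strength φR_n = 0.75 × 275.3 = 206 kN.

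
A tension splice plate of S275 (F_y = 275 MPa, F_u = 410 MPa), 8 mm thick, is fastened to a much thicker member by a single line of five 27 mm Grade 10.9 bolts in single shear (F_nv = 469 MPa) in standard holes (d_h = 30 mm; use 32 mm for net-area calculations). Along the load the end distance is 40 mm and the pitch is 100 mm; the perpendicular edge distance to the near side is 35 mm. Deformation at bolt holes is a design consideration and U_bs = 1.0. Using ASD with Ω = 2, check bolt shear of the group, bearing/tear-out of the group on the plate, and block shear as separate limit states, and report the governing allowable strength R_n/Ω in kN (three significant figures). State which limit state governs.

322 kN (block shear governs)

Bolt shear: A_b = π·27²/4 = 572.6 mm²; R_n = 469 × 572.6 × 5 × 1 / 1000 = 1343 kN → 1343 / 2 = 671 kN.
Bearing: edge l_c = 25, r_n = 98.4 kN; interior l_c = 70, r_n = 212.5 kN; R_n = 98.4 + 4·212.5 = 948.6 kN → 474 kN.
Block shear: A_gv = 3520, A_nv = 2368, A_nt = 152 mm²; R_n = min(0.6F_uA_nv, 0.6F_yA_gv) + U_bs·F_u·A_nt = 643.1 kN → 322 kN.
Block shear governs: 322 kN.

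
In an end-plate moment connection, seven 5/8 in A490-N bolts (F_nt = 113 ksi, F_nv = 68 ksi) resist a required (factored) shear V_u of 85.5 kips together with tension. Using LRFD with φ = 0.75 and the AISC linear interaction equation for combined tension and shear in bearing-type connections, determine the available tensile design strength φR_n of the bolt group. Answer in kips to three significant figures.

A_b = π·0.625²/4 = 0.3068 in²; f_rv = 85.5 / (7 × 0.3068) = 39.81 ksi.
F'_nt = 1.3 F_nt − (F_nt / φF_nv) f_rv = 1.3·113 − (113/(0.75·68))·39.81 = 58.69 ksi, capped at F_nt → F'_nt = 58.69 ksi.
R_n = F'_nt · A_b · n = 58.69 × 0.3068 × 7 = 126 kips.
Design strength φR_n = 0.75 × 126 = 94.5 kips.

94.5 kips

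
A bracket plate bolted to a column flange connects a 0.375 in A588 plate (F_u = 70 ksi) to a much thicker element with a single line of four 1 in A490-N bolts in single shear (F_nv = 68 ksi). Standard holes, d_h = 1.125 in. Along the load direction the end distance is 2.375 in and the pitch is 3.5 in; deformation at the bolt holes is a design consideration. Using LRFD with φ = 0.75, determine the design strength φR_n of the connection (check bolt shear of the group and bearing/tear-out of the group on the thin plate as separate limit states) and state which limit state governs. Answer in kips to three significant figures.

Bolt shear: A_b = π·1²/4 = 0.7854 in²; R_n = 68 × 0.7854 × 4 × 1 = 213.6 kips → 0.75 × 213.6 = 160 kips.
Bearing (1.2 l_c t F_u ≤ 2.4 d t F_u): upper limit = 2.4·1·0.375·70 = 63 kips.
  Edge l_c = 2.375 − 1.125/2 = 1.812 → r_n = 57.09 kips; interior l_c = 3.5 − 1.125 = 2.375 → r_n = 63 kips.
  R_n,bearing = 1·57.09 + 3·63 = 246.1 kips → 0.75 × 246.1 = 185 kips.
Bolt shear governs: 160 kips.

160 kips (bolt shear governs)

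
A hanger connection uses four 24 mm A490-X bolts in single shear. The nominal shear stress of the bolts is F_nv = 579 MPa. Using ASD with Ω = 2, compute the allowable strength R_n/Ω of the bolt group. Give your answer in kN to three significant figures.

524 kN

A_b = π × 24² / 4 = 452.4 mm².
R_n = F_nv · A_b · n · n_s = 579 × 452.4 × 4 × 1 / 1000 = 1048 kN.
Allowable strength R_n/Ω = 1048 / 2 = 524 kN.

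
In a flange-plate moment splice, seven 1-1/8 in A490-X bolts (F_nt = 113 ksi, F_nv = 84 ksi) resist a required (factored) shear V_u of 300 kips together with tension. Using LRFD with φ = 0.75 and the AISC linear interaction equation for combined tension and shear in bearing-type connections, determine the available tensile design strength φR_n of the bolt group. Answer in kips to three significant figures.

A_b = π·1.125²/4 = 0.994 in²; f_rv = 300 / (7 × 0.994) = 43.11 ksi.
F'_nt = 1.3 F_nt − (F_nt / φF_nv) f_rv = 1.3·113 − (113/(0.75·84))·43.11 = 69.57 ksi, capped at F_nt → F'_nt = 69.57 ksi.
R_n = F'_nt · A_b · n = 69.57 × 0.994 × 7 = 484.1 kips.
Design strength φR_n = 0.75 × 484.1 = 363 kips.

363 kips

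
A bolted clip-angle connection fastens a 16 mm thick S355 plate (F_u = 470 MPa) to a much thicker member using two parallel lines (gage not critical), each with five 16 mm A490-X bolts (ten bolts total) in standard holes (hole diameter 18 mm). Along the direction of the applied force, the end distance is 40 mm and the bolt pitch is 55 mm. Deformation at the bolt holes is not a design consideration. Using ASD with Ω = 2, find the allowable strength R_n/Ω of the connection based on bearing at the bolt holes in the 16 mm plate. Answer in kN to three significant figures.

Per bolt r_n = 1.5 l_c t F_u ≤ 3.0 d t F_u; upper limit = 3.0 × 16 × 16 × 470 / 1000 = 361 kN.
Edge bolt: l_c = 40 − 18/2 = 31 mm → 1.5 × 31 × 16 × 470 / 1000 = 349.7 → r_n = 349.7 kN.
Interior bolts: l_c = 55 − 18 = 37 mm → 1.5 × 37 × 16 × 470 / 1000 = 417.4 → r_n = 361 kN.
R_n = 2 × 349.7 + 8 × 361 = 3587 kN.
Allowable strength R_n/Ω = 3587 / 2 = 1790 kN.

1790 kN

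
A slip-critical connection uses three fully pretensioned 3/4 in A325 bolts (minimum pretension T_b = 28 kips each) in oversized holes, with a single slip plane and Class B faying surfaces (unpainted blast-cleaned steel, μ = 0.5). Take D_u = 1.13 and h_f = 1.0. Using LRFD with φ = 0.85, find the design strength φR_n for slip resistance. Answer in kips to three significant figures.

R_n = μ · D_u · h_f · T_b · n_s · n_b = 0.5 × 1.13 × 1.0 × 28 × 1 × 3 = 47.46 kips.
Design strength φR_n = 0.85 × 47.46 = 40.3 kips.

40.3 kips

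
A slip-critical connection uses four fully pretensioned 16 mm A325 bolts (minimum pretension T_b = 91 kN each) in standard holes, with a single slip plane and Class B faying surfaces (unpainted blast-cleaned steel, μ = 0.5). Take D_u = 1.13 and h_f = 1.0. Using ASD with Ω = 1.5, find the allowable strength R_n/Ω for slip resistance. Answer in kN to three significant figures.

137 kN

R_n = μ · D_u · h_f · T_b · n_s · n_b = 0.5 × 1.13 × 1.0 × 91 × 1 × 4 = 205.7 kN.
Allowable strength R_n/Ω = 205.7 / 1.5 = 137 kN.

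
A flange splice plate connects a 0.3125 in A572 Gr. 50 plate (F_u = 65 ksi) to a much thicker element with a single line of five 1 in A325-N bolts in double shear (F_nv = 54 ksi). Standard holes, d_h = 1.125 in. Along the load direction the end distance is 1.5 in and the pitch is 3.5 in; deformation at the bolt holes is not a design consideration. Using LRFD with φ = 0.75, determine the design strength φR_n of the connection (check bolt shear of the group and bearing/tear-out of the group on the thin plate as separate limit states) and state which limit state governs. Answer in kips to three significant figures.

204 kips (bearing governs)

Bolt shear: A_b = π·1²/4 = 0.7854 in²; R_n = 54 × 0.7854 × 5 × 2 = 424.1 kips → 0.75 × 424.1 = 318 kips.
Bearing (1.5 l_c t F_u ≤ 3.0 d t F_u): upper limit = 3.0·1·0.3125·65 = 60.94 kips.
  Edge l_c = 1.5 − 1.125/2 = 0.9375 → r_n = 28.56 kips; interior l_c = 3.5 − 1.125 = 2.375 → r_n = 60.94 kips.
  R_n,bearing = 1·28.56 + 4·60.94 = 272.3 kips → 0.75 × 272.3 = 204 kips.
Bearing governs: 204 kips.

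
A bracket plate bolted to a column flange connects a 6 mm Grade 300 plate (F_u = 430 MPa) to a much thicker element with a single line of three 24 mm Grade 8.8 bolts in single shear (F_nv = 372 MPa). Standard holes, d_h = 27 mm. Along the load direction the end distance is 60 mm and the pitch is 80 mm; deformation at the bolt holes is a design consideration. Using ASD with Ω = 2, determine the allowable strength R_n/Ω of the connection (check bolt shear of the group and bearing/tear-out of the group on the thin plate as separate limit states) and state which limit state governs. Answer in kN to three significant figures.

221 kN (bearing governs)

Bolt shear: A_b = π·24²/4 = 452.4 mm²; R_n = 372 × 452.4 × 3 × 1 / 1000 = 504.9 kN → 504.9 / 2 = 252 kN.
Bearing (1.2 l_c t F_u ≤ 2.4 d t F_u): upper limit = 2.4·24·6·430 / 1000 = 148.6 kN.
  Edge l_c = 60 − 27/2 = 46.5 → r_n = 144 kN; interior l_c = 80 − 27 = 53 → r_n = 148.6 kN.
  R_n,bearing = 1·144 + 2·148.6 = 441.2 kN → 441.2 / 2 = 221 kN.
Bearing governs: 221 kN.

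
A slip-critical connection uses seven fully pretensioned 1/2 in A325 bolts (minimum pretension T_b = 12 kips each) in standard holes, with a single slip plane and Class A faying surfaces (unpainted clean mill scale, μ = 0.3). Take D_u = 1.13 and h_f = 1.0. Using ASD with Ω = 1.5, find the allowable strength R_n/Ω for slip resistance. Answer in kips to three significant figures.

19 kips

R_n = μ · D_u · h_f · T_b · n_s · n_b = 0.3 × 1.13 × 1.0 × 12 × 1 × 7 = 28.48 kips.
Allowable strength R_n/Ω = 28.48 / 1.5 = 19 kips.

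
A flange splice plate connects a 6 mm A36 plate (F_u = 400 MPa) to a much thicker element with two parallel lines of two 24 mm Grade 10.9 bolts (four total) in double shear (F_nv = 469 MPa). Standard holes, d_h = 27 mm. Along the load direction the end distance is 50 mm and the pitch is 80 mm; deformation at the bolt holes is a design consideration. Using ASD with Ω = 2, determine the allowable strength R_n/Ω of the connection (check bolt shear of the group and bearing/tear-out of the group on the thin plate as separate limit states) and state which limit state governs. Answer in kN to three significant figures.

243 kN (bearing governs)

Bolt shear: A_b = π·24²/4 = 452.4 mm²; R_n = 469 × 452.4 × 4 × 2 / 1000 = 1697 kN → 1697 / 2 = 849 kN.
Bearing (1.2 l_c t F_u ≤ 2.4 d t F_u): upper limit = 2.4·24·6·400 / 1000 = 138.2 kN.
  Edge l_c = 50 − 27/2 = 36.5 → r_n = 105.1 kN; interior l_c = 80 − 27 = 53 → r_n = 138.2 kN.
  R_n,bearing = 2·105.1 + 2·138.2 = 486.7 kN → 486.7 / 2 = 243 kN.
Bearing governs: 243 kN.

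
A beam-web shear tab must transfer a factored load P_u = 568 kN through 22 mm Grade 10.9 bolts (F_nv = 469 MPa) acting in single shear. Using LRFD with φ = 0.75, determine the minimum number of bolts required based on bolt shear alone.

5 bolts

A_b = π·22²/4 = 380.1 mm².
Per-bolt design strength φR_n = 0.75 × 469 × 380.1 × 1 / 1000 = 133.7 kN.
n ≥ 568 / 133.7 = 4.248 → use 5 bolts.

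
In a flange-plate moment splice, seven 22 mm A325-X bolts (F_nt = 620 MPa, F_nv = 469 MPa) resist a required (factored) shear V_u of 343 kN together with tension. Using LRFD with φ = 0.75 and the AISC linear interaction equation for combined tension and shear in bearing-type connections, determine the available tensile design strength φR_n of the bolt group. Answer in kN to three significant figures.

A_b = π·22²/4 = 380.1 mm²; f_rv = 343 × 1000 / (7 × 380.1) = 128.9 MPa.
F'_nt = 1.3 F_nt − (F_nt / φF_nv) f_rv = 1.3·620 − (620/(0.75·469))·128.9 = 578.8 MPa, capped at F_nt → F'_nt = 578.8 MPa.
R_n = F'_nt · A_b · n = 578.8 × 380.1 × 7 / 1000 = 1540 kN.
Design strength φR_n = 0.75 × 1540 = 1160 kN.

1160 kN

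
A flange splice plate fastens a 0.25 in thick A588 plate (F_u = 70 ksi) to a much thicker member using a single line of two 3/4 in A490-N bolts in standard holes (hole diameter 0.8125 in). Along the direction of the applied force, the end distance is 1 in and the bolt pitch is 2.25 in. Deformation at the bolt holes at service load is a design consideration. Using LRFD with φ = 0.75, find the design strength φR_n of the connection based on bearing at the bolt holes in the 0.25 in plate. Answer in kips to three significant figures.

Per bolt r_n = 1.2 l_c t F_u ≤ 2.4 d t F_u; upper limit = 2.4 × 0.75 × 0.25 × 70 = 31.5 kips.
Edge bolt: l_c = 1 − 0.8125/2 = 0.5938 in → 1.2 × 0.5938 × 0.25 × 70 = 12.47 → r_n = 12.47 kips.
Interior bolts: l_c = 2.25 − 0.8125 = 1.438 in → 1.2 × 1.438 × 0.25 × 70 = 30.19 → r_n = 30.19 kips.
R_n = 1 × 12.47 + 1 × 30.19 = 42.66 kips.
Design strength φR_n = 0.75 × 42.66 = 32 kips.

32 kips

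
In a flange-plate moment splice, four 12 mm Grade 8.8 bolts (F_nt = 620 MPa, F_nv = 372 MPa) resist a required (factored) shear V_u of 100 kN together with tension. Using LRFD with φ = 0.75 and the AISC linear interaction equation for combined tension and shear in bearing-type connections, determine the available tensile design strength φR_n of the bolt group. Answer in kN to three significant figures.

107 kN

A_b = π·12²/4 = 113.1 mm²; f_rv = 100 × 1000 / (4 × 113.1) = 221 MPa.
F'_nt = 1.3 F_nt − (F_nt / φF_nv) f_rv = 1.3·620 − (620/(0.75·372))·221 = 314.8 MPa, capped at F_nt → F'_nt = 314.8 MPa.
R_n = F'_nt · A_b · n = 314.8 × 113.1 × 4 / 1000 = 142.4 kN.
Design strength φR_n = 0.75 × 142.4 = 107 kN.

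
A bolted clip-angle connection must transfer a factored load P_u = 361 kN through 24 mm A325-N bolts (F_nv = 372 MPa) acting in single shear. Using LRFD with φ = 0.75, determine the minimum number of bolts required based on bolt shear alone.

3 bolts

A_b = π·24²/4 = 452.4 mm².
Per-bolt design strength φR_n = 0.75 × 372 × 452.4 × 1 / 1000 = 126.2 kN.
n ≥ 361 / 126.2 = 2.86 → use 3 bolts.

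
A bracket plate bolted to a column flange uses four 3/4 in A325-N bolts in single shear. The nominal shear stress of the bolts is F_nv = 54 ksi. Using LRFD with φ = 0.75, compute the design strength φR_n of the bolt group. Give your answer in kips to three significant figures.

A_b = π × 0.75² / 4 = 0.4418 in².
R_n = F_nv · A_b · n · n_s = 54 × 0.4418 × 4 × 1 = 95.43 kips.
Design strength φR_n = 0.75 × 95.43 = 71.6 kips.

71.6 kips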